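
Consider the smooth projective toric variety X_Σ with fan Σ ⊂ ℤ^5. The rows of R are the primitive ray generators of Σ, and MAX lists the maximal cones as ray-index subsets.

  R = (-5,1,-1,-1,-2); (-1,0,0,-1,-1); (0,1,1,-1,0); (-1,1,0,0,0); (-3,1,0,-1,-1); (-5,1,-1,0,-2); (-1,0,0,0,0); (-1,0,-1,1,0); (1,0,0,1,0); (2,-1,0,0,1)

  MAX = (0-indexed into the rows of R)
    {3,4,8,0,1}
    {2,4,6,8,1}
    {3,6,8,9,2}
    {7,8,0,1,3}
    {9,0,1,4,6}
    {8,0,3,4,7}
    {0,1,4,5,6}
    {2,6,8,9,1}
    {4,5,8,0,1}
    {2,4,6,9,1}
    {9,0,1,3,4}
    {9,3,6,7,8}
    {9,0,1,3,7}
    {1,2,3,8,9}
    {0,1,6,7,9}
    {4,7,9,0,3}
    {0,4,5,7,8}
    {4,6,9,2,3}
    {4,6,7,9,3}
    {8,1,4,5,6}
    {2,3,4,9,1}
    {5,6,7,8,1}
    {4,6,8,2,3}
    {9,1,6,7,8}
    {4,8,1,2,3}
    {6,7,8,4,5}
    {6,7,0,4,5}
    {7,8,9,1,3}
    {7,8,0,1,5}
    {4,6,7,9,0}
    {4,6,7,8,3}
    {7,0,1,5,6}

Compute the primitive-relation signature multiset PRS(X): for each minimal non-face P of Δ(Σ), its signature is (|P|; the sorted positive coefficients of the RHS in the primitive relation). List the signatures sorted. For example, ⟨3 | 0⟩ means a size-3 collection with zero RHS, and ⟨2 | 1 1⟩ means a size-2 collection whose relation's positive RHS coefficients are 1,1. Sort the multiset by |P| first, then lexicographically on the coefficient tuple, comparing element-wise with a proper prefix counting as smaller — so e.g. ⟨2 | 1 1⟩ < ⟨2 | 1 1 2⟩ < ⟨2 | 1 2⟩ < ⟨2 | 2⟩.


Δ(Σ) — 10 vertices, 11 min non-faces:

  P = {2,7}:  v_{2} + v_{7} = v_{3}  ⇒ sig = ⟨2 | 1⟩
  P = {0,2}:  v_{0} + v_{2} = v_{1} + v_{3} + v_{4}  ⇒ sig = ⟨2 | 1 1 1⟩
  P = {5,9}:  v_{5} + v_{9} = v_{1} + v_{6} + v_{7}  ⇒ sig = ⟨2 | 1 1 1⟩
  P = {3,5}:  v_{3} + v_{5} = 2·v_{4} + v_{7} + v_{8}  ⇒ sig = ⟨2 | 1 1 2⟩
  P = {2,5}:  v_{2} + v_{5} = 2·v_{4} + v_{8}  ⇒ sig = ⟨2 | 1 2⟩
  P = {4,8,9}:  v_{4} + v_{8} + v_{9} = 0  ⇒ sig = ⟨3 | 0⟩
  P = {0,6,8}:  v_{0} + v_{6} + v_{8} = v_{5}  ⇒ sig = ⟨3 | 1⟩
  P = {1,3,6}:  v_{1} + v_{3} + v_{6} = v_{4}  ⇒ sig = ⟨3 | 1⟩
  P = {1,4,7}:  v_{1} + v_{4} + v_{7} = v_{0}  ⇒ sig = ⟨3 | 1⟩
  P = {0,8,9}:  v_{0} + v_{8} + v_{9} = v_{1} + v_{7}  ⇒ sig = ⟨3 | 1 1⟩
  P = {0,3,6}:  v_{0} + v_{3} + v_{6} = 2·v_{4} + v_{7}  ⇒ sig = ⟨3 | 1 2⟩

Signatures (|P|; sorted positive RHS coefficients), sorted:
[⟨2 | 1⟩, ⟨2 | 1 1 1⟩, ⟨2 | 1 1 1⟩, ⟨2 | 1 1 2⟩, ⟨2 | 1 2⟩, ⟨3 | 0⟩, ⟨3 | 1⟩, ⟨3 | 1⟩, ⟨3 | 1⟩, ⟨3 | 1 1⟩, ⟨3 | 1 2⟩]


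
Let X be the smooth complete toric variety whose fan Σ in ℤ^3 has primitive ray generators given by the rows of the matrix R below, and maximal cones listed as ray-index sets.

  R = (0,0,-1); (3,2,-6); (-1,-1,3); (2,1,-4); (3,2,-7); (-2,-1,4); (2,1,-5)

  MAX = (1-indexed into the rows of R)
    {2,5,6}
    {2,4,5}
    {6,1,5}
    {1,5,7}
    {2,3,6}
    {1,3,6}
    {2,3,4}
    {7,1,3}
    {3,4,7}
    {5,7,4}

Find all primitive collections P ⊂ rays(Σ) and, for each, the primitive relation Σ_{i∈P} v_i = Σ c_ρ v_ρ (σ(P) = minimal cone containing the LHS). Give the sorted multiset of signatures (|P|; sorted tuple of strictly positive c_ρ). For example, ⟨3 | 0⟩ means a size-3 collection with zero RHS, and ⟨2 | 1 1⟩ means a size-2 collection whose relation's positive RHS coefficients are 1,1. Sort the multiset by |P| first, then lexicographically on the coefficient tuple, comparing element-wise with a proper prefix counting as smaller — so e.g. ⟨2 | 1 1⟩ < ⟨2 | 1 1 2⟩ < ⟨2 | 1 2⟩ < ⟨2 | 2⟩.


6 minimal non-faces of Δ(Σ) (on 7 rays):

  • {4,6}:  v_{4} + v_{6} = 0  ⟹  sig = ⟨2 | 0⟩
  • {1,2}:  v_{1} + v_{2} = v_{5}  ⟹  sig = ⟨2 | 1⟩
  • {1,4}:  v_{1} + v_{4} = v_{7}  ⟹  sig = ⟨2 | 1⟩
  • {3,5}:  v_{3} + v_{5} = v_{4}  ⟹  sig = ⟨2 | 1⟩
  • {6,7}:  v_{6} + v_{7} = v_{1}  ⟹  sig = ⟨2 | 1⟩
  • {2,7}:  v_{2} + v_{7} = v_{4} + v_{5}  ⟹  sig = ⟨2 | 1 1⟩

so the primitive-relation signature multiset is
{ ⟨2 | 0⟩,  ⟨2 | 1⟩ ×4,  ⟨2 | 1 1⟩ }


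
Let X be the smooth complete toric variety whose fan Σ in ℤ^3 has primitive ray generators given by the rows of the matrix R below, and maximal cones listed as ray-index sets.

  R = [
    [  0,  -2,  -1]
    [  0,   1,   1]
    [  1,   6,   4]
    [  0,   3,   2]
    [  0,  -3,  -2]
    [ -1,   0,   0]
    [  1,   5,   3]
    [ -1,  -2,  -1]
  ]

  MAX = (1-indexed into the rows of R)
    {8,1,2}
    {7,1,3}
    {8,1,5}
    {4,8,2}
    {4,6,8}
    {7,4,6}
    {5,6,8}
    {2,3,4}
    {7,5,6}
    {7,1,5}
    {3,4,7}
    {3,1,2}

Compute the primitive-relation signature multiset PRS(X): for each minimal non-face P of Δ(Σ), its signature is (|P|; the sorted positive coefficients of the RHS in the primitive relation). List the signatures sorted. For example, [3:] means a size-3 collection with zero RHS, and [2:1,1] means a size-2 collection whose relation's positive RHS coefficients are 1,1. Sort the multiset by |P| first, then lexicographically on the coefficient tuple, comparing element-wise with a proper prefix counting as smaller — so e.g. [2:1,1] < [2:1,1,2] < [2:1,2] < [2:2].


|primitive collections| = 10. Relations:

  {4,5}:  v_{4} + v_{5} = 0  so sig = [2:]
  {1,4}:  v_{1} + v_{4} = v_{2}  so sig = [2:1]
  {1,6}:  v_{1} + v_{6} = v_{8}  so sig = [2:1]
  {2,5}:  v_{2} + v_{5} = v_{1}  so sig = [2:1]
  {2,7}:  v_{2} + v_{7} = v_{3}  so sig = [2:1]
  {7,8}:  v_{7} + v_{8} = v_{4}  so sig = [2:1]
  {2,6}:  v_{2} + v_{6} = v_{4} + v_{8}  so sig = [2:1,1]
  {3,5}:  v_{3} + v_{5} = v_{1} + v_{7}  so sig = [2:1,1]
  {3,8}:  v_{3} + v_{8} = v_{2} + v_{4}  so sig = [2:1,1]
  {3,6}:  v_{3} + v_{6} = 2·v_{4}  so sig = [2:2]

so the primitive-relation signature multiset is
    [2:]
    [2:1]
    [2:1]
    [2:1]
    [2:1]
    [2:1]
    [2:1,1]
    [2:1,1]
    [2:1,1]
    [2:2]


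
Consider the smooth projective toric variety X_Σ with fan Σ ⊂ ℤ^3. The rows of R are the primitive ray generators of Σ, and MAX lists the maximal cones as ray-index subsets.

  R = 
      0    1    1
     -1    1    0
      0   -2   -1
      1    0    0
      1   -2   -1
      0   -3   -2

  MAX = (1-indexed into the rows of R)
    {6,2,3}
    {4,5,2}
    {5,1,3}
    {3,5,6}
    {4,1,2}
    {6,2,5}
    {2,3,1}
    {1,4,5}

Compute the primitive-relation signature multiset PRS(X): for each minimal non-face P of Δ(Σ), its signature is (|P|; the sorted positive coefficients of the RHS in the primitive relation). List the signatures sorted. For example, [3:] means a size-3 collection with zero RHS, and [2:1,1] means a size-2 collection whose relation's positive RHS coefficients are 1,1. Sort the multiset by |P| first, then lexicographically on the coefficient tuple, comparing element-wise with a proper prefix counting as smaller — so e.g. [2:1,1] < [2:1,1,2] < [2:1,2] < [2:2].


5 collections generate NE(X_Σ); each relation:

  • {1,6}:  v_{1} + v_{6} = v_{3}  ⇒ sig = [2:1]
  • {3,4}:  v_{3} + v_{4} = v_{5}  ⇒ sig = [2:1]
  • {4,6}:  v_{4} + v_{6} = v_{2} + 2·v_{5}  ⇒ sig = [2:1,2]
  • {1,2,5}:  v_{1} + v_{2} + v_{5} = 0  ⇒ sig = [3:]
  • {2,3,5}:  v_{2} + v_{3} + v_{5} = v_{6}  ⇒ sig = [3:1]

Signatures (|P|; sorted positive RHS coefficients), sorted:
    |P|=2: 3 collections, coeffs (1), (1), (1,2)
    |P|=3: 2 collections, coeffs (), (1)


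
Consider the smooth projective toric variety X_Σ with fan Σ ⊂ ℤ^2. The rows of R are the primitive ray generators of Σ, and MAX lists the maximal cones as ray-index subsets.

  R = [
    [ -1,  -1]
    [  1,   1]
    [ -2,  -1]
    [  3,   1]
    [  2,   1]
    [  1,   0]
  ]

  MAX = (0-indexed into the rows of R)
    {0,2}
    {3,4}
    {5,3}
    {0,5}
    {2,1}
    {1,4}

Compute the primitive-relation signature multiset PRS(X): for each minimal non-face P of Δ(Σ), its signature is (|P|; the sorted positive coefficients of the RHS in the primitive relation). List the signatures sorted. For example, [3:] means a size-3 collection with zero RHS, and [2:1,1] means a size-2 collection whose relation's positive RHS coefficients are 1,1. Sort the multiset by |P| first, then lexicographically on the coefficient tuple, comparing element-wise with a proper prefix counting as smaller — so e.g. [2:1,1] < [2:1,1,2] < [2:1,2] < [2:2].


9 collections generate NE(X_Σ); each relation:

  P = {0,1}:  v_{0} + v_{1} = 0 ; sig = [2:]
  P = {2,4}:  v_{2} + v_{4} = 0 ; sig = [2:]
  P = {0,4}:  v_{0} + v_{4} = v_{5} ; sig = [2:1]
  P = {1,5}:  v_{1} + v_{5} = v_{4} ; sig = [2:1]
  P = {2,3}:  v_{2} + v_{3} = v_{5} ; sig = [2:1]
  P = {2,5}:  v_{2} + v_{5} = v_{0} ; sig = [2:1]
  P = {4,5}:  v_{4} + v_{5} = v_{3} ; sig = [2:1]
  P = {0,3}:  v_{0} + v_{3} = 2·v_{5} ; sig = [2:2]
  P = {1,3}:  v_{1} + v_{3} = 2·v_{4} ; sig = [2:2]

Sorted signature multiset PRS(X):
[[2:], [2:], [2:1], [2:1], [2:1], [2:1], [2:1], [2:2], [2:2]]


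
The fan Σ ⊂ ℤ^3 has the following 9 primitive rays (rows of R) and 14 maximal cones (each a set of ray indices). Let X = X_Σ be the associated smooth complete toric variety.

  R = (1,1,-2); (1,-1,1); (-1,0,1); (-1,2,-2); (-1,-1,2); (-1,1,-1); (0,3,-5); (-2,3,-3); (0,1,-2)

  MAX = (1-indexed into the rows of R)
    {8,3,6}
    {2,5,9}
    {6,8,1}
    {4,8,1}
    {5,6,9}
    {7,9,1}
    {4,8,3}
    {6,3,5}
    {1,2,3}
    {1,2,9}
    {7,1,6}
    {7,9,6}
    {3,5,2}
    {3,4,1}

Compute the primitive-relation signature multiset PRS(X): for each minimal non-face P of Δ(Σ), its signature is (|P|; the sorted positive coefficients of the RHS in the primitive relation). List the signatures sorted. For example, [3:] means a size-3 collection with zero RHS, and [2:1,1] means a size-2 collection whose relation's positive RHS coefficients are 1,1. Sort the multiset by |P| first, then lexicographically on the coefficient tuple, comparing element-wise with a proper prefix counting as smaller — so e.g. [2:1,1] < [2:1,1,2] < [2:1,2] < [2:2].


|primitive collections| = 18. Relations:

  • {1,5}:  v_{1} + v_{5} = 0  →  sig = [2:]
  • {2,6}:  v_{2} + v_{6} = 0  →  sig = [2:]
  • {2,8}:  v_{2} + v_{8} = v_{4}  →  sig = [2:1]
  • {3,9}:  v_{3} + v_{9} = v_{6}  →  sig = [2:1]
  • {4,6}:  v_{4} + v_{6} = v_{8}  →  sig = [2:1]
  • {2,4}:  v_{2} + v_{4} = v_{1} + v_{3}  →  sig = [2:1,1]
  • {2,7}:  v_{2} + v_{7} = v_{1} + v_{9}  →  sig = [2:1,1]
  • {4,5}:  v_{4} + v_{5} = v_{3} + v_{6}  →  sig = [2:1,1]
  • {5,7}:  v_{5} + v_{7} = v_{6} + v_{9}  →  sig = [2:1,1]
  • {3,7}:  v_{3} + v_{7} = v_{1} + 2·v_{6}  →  sig = [2:1,2]
  • {4,9}:  v_{4} + v_{9} = v_{1} + 2·v_{6}  →  sig = [2:1,2]
  • {5,8}:  v_{5} + v_{8} = v_{3} + 2·v_{6}  →  sig = [2:1,2]
  • {8,9}:  v_{8} + v_{9} = v_{1} + 3·v_{6}  →  sig = [2:1,3]
  • {4,7}:  v_{4} + v_{7} = 2·v_{1} + 3·v_{6}  →  sig = [2:2,3]
  • {7,8}:  v_{7} + v_{8} = 2·v_{1} + 4·v_{6}  →  sig = [2:2,4]
  • {1,3,6}:  v_{1} + v_{3} + v_{6} = v_{4}  →  sig = [3:1]
  • {1,6,9}:  v_{1} + v_{6} + v_{9} = v_{7}  →  sig = [3:1]
  • {1,3,8}:  v_{1} + v_{3} + v_{8} = 2·v_{4}  →  sig = [3:2]

Signatures (|P|; sorted positive RHS coefficients), sorted:
[[2:], [2:], [2:1], [2:1], [2:1], [2:1,1], [2:1,1], [2:1,1], [2:1,1], [2:1,2], [2:1,2], [2:1,2], [2:1,3], [2:2,3], [2:2,4], [3:1], [3:1], [3:2]]


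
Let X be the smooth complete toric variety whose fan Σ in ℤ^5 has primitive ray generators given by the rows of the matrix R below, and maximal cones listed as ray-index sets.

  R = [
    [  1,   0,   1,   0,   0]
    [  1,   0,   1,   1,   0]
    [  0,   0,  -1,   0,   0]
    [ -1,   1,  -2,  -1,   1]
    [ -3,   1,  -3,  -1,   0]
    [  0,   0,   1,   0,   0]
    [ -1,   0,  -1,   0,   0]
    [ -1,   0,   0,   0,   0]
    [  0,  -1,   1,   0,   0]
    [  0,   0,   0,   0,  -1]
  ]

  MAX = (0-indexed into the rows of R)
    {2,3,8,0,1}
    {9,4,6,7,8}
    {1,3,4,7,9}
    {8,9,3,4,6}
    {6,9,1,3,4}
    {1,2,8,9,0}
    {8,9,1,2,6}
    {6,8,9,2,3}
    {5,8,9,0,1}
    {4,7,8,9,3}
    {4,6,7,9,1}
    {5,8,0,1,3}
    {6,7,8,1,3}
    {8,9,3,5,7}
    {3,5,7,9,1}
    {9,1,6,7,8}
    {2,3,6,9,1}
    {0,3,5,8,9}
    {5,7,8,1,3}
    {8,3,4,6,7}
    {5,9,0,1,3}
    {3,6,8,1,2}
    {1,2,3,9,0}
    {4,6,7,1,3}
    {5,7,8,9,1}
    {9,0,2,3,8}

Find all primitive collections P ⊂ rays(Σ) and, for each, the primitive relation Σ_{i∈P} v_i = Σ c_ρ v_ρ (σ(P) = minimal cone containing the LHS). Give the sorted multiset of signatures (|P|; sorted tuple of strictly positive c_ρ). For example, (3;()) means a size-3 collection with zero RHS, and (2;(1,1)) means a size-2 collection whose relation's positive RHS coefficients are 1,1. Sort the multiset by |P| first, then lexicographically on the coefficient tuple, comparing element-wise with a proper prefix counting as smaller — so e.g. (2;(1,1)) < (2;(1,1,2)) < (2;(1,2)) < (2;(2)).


11 minimal non-faces of Δ(Σ) (on 10 rays):

  P={0,6}:  v_{0} + v_{6} = 0  →  sig = (2;())
  P={2,5}:  v_{2} + v_{5} = 0  →  sig = (2;())
  P={0,7}:  v_{0} + v_{7} = v_{5}  →  sig = (2;(1))
  P={2,7}:  v_{2} + v_{7} = v_{6}  →  sig = (2;(1))
  P={5,6}:  v_{5} + v_{6} = v_{7}  →  sig = (2;(1))
  P={0,4}:  v_{0} + v_{4} = v_{3} + v_{7} + v_{9}  →  sig = (2;(1,1,1))
  P={2,4}:  v_{2} + v_{4} = v_{3} + 2·v_{6} + v_{9}  →  sig = (2;(1,1,2))
  P={4,5}:  v_{4} + v_{5} = v_{3} + 2·v_{7} + v_{9}  →  sig = (2;(1,1,2))
  P={1,4,8}:  v_{1} + v_{4} + v_{8} = v_{6} + v_{7}  →  sig = (3;(1,1))
  P={1,3,8,9}:  v_{1} + v_{3} + v_{8} + v_{9} = 0  →  sig = (4;())
  P={3,6,7,9}:  v_{3} + v_{6} + v_{7} + v_{9} = v_{4}  →  sig = (4;(1))

Hence PRS(X_Σ) =
[(2;()), (2;()), (2;(1)), (2;(1)), (2;(1)), (2;(1,1,1)), (2;(1,1,2)), (2;(1,1,2)), (3;(1,1)), (4;()), (4;(1))]


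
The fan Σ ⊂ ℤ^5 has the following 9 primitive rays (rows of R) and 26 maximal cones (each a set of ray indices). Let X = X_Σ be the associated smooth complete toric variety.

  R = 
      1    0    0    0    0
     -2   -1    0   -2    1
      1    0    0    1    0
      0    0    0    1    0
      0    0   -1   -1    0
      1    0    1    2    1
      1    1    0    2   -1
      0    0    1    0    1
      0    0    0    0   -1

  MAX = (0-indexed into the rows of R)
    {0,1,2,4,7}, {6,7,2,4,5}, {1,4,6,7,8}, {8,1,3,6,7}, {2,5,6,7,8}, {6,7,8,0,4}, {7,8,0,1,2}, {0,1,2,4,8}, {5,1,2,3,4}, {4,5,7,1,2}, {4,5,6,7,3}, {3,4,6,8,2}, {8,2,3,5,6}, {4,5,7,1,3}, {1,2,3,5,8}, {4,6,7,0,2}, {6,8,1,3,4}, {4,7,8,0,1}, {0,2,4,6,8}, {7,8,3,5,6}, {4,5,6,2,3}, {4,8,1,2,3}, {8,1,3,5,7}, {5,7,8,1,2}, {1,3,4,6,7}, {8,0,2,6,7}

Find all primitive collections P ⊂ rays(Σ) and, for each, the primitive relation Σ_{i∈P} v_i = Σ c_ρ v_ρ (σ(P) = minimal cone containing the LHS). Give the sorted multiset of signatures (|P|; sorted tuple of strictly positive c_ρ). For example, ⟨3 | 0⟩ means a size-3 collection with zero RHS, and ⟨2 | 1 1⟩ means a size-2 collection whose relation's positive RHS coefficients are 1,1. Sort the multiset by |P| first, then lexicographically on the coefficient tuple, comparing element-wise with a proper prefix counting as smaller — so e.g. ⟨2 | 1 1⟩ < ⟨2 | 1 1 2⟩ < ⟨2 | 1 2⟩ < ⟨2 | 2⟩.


Σ has 9 primitive collections:

  {0,3}:  v_{0} + v_{3} = v_{2} ; sig = ⟨2 | 1⟩
  {0,5}:  v_{0} + v_{5} = 2·v_{2} + v_{7} ; sig = ⟨2 | 1 2⟩
  {0,1,6}:  v_{0} + v_{1} + v_{6} = 0 ; sig = ⟨3 | 0⟩
  {1,2,6}:  v_{1} + v_{2} + v_{6} = v_{3} ; sig = ⟨3 | 1⟩
  {2,3,7}:  v_{2} + v_{3} + v_{7} = v_{5} ; sig = ⟨3 | 1⟩
  {4,5,8}:  v_{4} + v_{5} + v_{8} = v_{2} ; sig = ⟨3 | 1⟩
  {1,5,6}:  v_{1} + v_{5} + v_{6} = 2·v_{3} + v_{7} ; sig = ⟨3 | 1 2⟩
  {3,4,7,8}:  v_{3} + v_{4} + v_{7} + v_{8} = 0 ; sig = ⟨4 | 0⟩
  {2,4,7,8}:  v_{2} + v_{4} + v_{7} + v_{8} = v_{0} ; sig = ⟨4 | 1⟩

so the primitive-relation signature multiset is
    ⟨2 | 1⟩
    ⟨2 | 1 2⟩
    ⟨3 | 0⟩
    ⟨3 | 1⟩
    ⟨3 | 1⟩
    ⟨3 | 1⟩
    ⟨3 | 1 2⟩
    ⟨4 | 0⟩
    ⟨4 | 1⟩


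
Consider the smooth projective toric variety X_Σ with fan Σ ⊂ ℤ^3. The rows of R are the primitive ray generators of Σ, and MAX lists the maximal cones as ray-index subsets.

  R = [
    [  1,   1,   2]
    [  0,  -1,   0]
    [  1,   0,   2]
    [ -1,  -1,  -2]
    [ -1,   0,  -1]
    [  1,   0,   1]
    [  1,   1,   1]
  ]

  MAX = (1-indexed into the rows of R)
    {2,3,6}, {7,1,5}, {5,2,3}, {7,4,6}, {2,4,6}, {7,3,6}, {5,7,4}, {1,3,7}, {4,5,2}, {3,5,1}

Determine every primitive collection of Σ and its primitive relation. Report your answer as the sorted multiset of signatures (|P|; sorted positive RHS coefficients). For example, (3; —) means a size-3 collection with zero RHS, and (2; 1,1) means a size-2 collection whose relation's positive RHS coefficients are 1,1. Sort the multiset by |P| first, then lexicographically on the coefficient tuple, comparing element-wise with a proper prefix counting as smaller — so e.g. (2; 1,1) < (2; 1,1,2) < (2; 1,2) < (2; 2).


Minimal non-faces — 7 found among 7 rays, 10 max cones:

  P = {1,4}:  v_{1} + v_{4} = 0  ⇒ sig = (2; —)
  P = {5,6}:  v_{5} + v_{6} = 0  ⇒ sig = (2; —)
  P = {1,2}:  v_{1} + v_{2} = v_{3}  ⇒ sig = (2; 1)
  P = {2,7}:  v_{2} + v_{7} = v_{6}  ⇒ sig = (2; 1)
  P = {3,4}:  v_{3} + v_{4} = v_{2}  ⇒ sig = (2; 1)
  P = {1,6}:  v_{1} + v_{6} = v_{3} + v_{7}  ⇒ sig = (2; 1,1)
  P = {3,5,7}:  v_{3} + v_{5} + v_{7} = v_{1}  ⇒ sig = (3; 1)

Sorted signature multiset PRS(X):
    (2; —)
    (2; —)
    (2; 1)
    (2; 1)
    (2; 1)
    (2; 1,1)
    (3; 1)


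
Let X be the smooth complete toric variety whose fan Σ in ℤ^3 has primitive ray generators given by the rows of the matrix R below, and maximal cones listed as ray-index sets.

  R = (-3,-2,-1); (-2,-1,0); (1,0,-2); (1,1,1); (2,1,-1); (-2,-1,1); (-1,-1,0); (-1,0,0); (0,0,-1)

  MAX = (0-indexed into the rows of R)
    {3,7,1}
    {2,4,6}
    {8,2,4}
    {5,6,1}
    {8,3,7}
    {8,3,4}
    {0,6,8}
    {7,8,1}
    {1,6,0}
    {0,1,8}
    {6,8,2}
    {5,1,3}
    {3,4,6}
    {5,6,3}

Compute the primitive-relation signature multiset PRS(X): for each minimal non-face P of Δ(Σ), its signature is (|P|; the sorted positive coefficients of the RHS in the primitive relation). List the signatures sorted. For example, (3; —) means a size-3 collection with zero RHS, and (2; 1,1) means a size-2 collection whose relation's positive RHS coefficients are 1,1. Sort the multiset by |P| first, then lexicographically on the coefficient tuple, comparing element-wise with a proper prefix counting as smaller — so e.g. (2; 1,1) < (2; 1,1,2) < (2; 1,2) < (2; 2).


Σ has 20 primitive collections:

  P={4,5}:  v_{4} + v_{5} = 0  ⟹  sig = (2; —)
  P={0,3}:  v_{0} + v_{3} = v_{1}  ⟹  sig = (2; 1)
  P={1,4}:  v_{1} + v_{4} = v_{8}  ⟹  sig = (2; 1)
  P={2,3}:  v_{2} + v_{3} = v_{4}  ⟹  sig = (2; 1)
  P={5,8}:  v_{5} + v_{8} = v_{1}  ⟹  sig = (2; 1)
  P={6,7}:  v_{6} + v_{7} = v_{1}  ⟹  sig = (2; 1)
  P={2,5}:  v_{2} + v_{5} = v_{6} + v_{8}  ⟹  sig = (2; 1,1)
  P={0,4}:  v_{0} + v_{4} = v_{6} + 2·v_{8}  ⟹  sig = (2; 1,2)
  P={0,5}:  v_{0} + v_{5} = 2·v_{1} + v_{6}  ⟹  sig = (2; 1,2)
  P={0,7}:  v_{0} + v_{7} = 2·v_{1} + v_{8}  ⟹  sig = (2; 1,2)
  P={1,2}:  v_{1} + v_{2} = v_{6} + 2·v_{8}  ⟹  sig = (2; 1,2)
  P={4,7}:  v_{4} + v_{7} = v_{3} + 2·v_{8}  ⟹  sig = (2; 1,2)
  P={5,7}:  v_{5} + v_{7} = 2·v_{1} + v_{3}  ⟹  sig = (2; 1,2)
  P={2,7}:  v_{2} + v_{7} = 2·v_{8}  ⟹  sig = (2; 2)
  P={0,2}:  v_{0} + v_{2} = 2·v_{6} + 3·v_{8}  ⟹  sig = (2; 2,3)
  P={3,6,8}:  v_{3} + v_{6} + v_{8} = 0  ⟹  sig = (3; —)
  P={1,3,6}:  v_{1} + v_{3} + v_{6} = v_{5}  ⟹  sig = (3; 1)
  P={1,3,8}:  v_{1} + v_{3} + v_{8} = v_{7}  ⟹  sig = (3; 1)
  P={1,6,8}:  v_{1} + v_{6} + v_{8} = v_{0}  ⟹  sig = (3; 1)
  P={4,6,8}:  v_{4} + v_{6} + v_{8} = v_{2}  ⟹  sig = (3; 1)

Sorted signature multiset PRS(X):
[(2; —), (2; 1), (2; 1), (2; 1), (2; 1), (2; 1), (2; 1,1), (2; 1,2), (2; 1,2), (2; 1,2), (2; 1,2), (2; 1,2), (2; 1,2), (2; 2), (2; 2,3), (3; —), (3; 1), (3; 1), (3; 1), (3; 1)]


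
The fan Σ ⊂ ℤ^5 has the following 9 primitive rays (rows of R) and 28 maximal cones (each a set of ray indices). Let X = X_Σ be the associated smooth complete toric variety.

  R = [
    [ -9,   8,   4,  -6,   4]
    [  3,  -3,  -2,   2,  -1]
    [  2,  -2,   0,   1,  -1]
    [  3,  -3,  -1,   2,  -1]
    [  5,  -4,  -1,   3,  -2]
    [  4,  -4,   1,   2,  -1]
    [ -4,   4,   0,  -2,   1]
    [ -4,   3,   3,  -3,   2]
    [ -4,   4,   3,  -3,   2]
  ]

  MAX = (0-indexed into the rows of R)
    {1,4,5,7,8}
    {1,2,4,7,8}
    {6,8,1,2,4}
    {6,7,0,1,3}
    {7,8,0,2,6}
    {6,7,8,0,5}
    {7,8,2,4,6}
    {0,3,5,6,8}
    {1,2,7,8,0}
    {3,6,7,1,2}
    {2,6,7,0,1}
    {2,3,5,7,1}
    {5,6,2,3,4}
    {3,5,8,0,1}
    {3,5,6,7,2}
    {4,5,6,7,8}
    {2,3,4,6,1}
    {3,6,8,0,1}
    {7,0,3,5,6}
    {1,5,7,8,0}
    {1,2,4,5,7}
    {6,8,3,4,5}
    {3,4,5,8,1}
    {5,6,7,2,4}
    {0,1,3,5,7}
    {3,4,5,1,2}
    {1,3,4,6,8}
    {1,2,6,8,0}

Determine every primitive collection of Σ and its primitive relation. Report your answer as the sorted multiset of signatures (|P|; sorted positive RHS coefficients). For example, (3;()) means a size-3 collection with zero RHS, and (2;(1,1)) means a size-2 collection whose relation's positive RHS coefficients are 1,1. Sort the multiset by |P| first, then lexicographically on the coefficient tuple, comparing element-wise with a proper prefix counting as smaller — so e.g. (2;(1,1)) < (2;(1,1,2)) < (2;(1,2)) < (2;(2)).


The 10 primitive collections of Σ (r=9, n=5):

  • {0,4}:  v_{0} + v_{4} = v_{8}  so sig = (2;(1))
  • {0,2,3}:  v_{0} + v_{2} + v_{3} = v_{7}  so sig = (3;(1))
  • {1,5,6}:  v_{1} + v_{5} + v_{6} = v_{3}  so sig = (3;(1))
  • {3,4,7}:  v_{3} + v_{4} + v_{7} = v_{5}  so sig = (3;(1))
  • {2,3,8}:  v_{2} + v_{3} + v_{8} = v_{4} + v_{7}  so sig = (3;(1,1))
  • {3,7,8}:  v_{3} + v_{7} + v_{8} = v_{0} + v_{5}  so sig = (3;(1,1))
  • {0,2,5}:  v_{0} + v_{2} + v_{5} = v_{4} + 2·v_{7}  so sig = (3;(1,2))
  • {2,5,8}:  v_{2} + v_{5} + v_{8} = 2·v_{4} + 2·v_{7}  so sig = (3;(2,2))
  • {1,4,6,7}:  v_{1} + v_{4} + v_{6} + v_{7} = 0  so sig = (4;())
  • {1,6,7,8}:  v_{1} + v_{6} + v_{7} + v_{8} = v_{0}  so sig = (4;(1))

Sorted signature multiset PRS(X):
    (2;(1))
    (3;(1))
    (3;(1))
    (3;(1))
    (3;(1,1))
    (3;(1,1))
    (3;(1,2))
    (3;(2,2))
    (4;())
    (4;(1))


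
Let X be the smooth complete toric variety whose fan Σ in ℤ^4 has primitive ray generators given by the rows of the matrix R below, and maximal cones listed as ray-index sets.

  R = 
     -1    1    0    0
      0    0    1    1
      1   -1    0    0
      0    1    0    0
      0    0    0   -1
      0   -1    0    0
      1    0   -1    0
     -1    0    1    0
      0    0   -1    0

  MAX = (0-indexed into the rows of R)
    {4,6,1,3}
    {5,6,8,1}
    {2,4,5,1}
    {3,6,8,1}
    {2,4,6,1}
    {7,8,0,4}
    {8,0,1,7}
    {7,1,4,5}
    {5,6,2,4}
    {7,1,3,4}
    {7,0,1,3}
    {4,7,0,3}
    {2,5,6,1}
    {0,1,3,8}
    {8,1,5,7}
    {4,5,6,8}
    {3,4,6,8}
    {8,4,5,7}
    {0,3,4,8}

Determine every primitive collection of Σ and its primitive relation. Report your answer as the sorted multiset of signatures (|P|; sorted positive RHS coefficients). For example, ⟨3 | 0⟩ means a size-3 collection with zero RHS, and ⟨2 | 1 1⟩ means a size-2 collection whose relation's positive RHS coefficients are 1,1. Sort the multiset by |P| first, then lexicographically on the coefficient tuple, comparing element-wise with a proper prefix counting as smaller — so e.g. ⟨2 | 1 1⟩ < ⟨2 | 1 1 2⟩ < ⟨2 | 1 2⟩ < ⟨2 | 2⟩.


|primitive collections| = 12. Relations:

  P={0,2}:  v_{0} + v_{2} = 0  ⟹  sig = ⟨2 | 0⟩
  P={3,5}:  v_{3} + v_{5} = 0  ⟹  sig = ⟨2 | 0⟩
  P={6,7}:  v_{6} + v_{7} = 0  ⟹  sig = ⟨2 | 0⟩
  P={0,5}:  v_{0} + v_{5} = v_{7} + v_{8}  ⟹  sig = ⟨2 | 1 1⟩
  P={0,6}:  v_{0} + v_{6} = v_{3} + v_{8}  ⟹  sig = ⟨2 | 1 1⟩
  P={2,8}:  v_{2} + v_{8} = v_{5} + v_{6}  ⟹  sig = ⟨2 | 1 1⟩
  P={2,3}:  v_{2} + v_{3} = v_{1} + v_{4} + v_{6}  ⟹  sig = ⟨2 | 1 1 1⟩
  P={2,7}:  v_{2} + v_{7} = v_{1} + v_{4} + v_{5}  ⟹  sig = ⟨2 | 1 1 1⟩
  P={1,4,8}:  v_{1} + v_{4} + v_{8} = 0  ⟹  sig = ⟨3 | 0⟩
  P={3,7,8}:  v_{3} + v_{7} + v_{8} = v_{0}  ⟹  sig = ⟨3 | 1⟩
  P={0,1,4}:  v_{0} + v_{1} + v_{4} = v_{3} + v_{7}  ⟹  sig = ⟨3 | 1 1⟩
  P={1,4,5,6}:  v_{1} + v_{4} + v_{5} + v_{6} = v_{2}  ⟹  sig = ⟨4 | 1⟩

Sorted signature multiset PRS(X):
    ⟨2 | 0⟩
    ⟨2 | 0⟩
    ⟨2 | 0⟩
    ⟨2 | 1 1⟩
    ⟨2 | 1 1⟩
    ⟨2 | 1 1⟩
    ⟨2 | 1 1 1⟩
    ⟨2 | 1 1 1⟩
    ⟨3 | 0⟩
    ⟨3 | 1⟩
    ⟨3 | 1 1⟩
    ⟨4 | 1⟩


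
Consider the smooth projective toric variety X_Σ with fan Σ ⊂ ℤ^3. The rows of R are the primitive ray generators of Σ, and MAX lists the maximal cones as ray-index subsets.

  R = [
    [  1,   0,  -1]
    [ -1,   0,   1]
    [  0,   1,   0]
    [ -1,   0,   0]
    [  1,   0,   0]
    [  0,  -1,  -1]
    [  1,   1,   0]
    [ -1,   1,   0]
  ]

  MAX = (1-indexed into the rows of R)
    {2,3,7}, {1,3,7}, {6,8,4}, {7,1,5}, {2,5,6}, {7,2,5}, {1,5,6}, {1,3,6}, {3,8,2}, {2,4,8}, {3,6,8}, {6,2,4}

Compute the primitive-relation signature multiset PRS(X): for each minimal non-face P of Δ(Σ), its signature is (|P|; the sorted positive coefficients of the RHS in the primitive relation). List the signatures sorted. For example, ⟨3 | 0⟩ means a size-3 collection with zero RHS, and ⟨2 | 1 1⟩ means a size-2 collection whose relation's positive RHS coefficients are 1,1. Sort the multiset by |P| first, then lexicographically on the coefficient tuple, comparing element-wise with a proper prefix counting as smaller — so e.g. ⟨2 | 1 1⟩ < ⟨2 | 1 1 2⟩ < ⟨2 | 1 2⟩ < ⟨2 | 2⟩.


Δ(Σ) — 8 vertices, 12 min non-faces:

  P = {1,2}:  v_{1} + v_{2} = 0  so sig = ⟨2 | 0⟩
  P = {4,5}:  v_{4} + v_{5} = 0  so sig = ⟨2 | 0⟩
  P = {3,4}:  v_{3} + v_{4} = v_{8}  so sig = ⟨2 | 1⟩
  P = {3,5}:  v_{3} + v_{5} = v_{7}  so sig = ⟨2 | 1⟩
  P = {4,7}:  v_{4} + v_{7} = v_{3}  so sig = ⟨2 | 1⟩
  P = {5,8}:  v_{5} + v_{8} = v_{3}  so sig = ⟨2 | 1⟩
  P = {6,7}:  v_{6} + v_{7} = v_{1}  so sig = ⟨2 | 1⟩
  P = {1,4}:  v_{1} + v_{4} = v_{3} + v_{6}  so sig = ⟨2 | 1 1⟩
  P = {1,8}:  v_{1} + v_{8} = 2·v_{3} + v_{6}  so sig = ⟨2 | 1 2⟩
  P = {7,8}:  v_{7} + v_{8} = 2·v_{3}  so sig = ⟨2 | 2⟩
  P = {2,3,6}:  v_{2} + v_{3} + v_{6} = v_{4}  so sig = ⟨3 | 1⟩
  P = {2,6,8}:  v_{2} + v_{6} + v_{8} = 2·v_{4}  so sig = ⟨3 | 2⟩

so the primitive-relation signature multiset is
    |P|=2: 10 collections, coeffs (), (), (1), (1), (1), (1), (1), (1,1), (1,2), (2)
    |P|=3: 2 collections, coeffs (1), (2)


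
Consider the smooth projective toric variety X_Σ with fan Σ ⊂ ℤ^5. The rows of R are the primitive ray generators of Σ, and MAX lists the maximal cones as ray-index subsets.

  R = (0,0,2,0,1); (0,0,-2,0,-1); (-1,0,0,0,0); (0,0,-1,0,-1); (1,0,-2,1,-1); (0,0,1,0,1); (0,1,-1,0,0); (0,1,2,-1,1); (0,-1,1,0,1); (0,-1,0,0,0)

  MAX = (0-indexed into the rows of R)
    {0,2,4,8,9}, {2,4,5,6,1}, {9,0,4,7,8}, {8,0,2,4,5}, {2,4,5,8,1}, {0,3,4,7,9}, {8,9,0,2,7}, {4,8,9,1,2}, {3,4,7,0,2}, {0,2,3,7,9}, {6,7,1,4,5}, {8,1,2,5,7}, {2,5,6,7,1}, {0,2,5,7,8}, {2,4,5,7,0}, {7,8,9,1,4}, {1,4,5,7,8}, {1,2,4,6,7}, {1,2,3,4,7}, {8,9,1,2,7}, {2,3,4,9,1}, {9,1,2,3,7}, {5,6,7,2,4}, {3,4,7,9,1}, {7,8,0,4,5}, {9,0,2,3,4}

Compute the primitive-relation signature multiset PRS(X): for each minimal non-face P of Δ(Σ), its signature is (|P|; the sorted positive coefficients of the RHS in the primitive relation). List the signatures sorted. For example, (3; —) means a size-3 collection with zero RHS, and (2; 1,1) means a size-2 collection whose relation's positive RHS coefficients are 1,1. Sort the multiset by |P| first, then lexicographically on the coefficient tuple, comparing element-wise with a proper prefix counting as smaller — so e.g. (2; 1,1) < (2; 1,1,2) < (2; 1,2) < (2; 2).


Δ(Σ) — 10 vertices, 11 min non-faces:

  • {0,1}:  v_{0} + v_{1} = 0  so sig = (2; —)
  • {3,5}:  v_{3} + v_{5} = 0  so sig = (2; —)
  • {3,8}:  v_{3} + v_{8} = v_{9}  so sig = (2; 1)
  • {5,9}:  v_{5} + v_{9} = v_{8}  so sig = (2; 1)
  • {6,9}:  v_{6} + v_{9} = v_{1} + v_{5}  so sig = (2; 1,1)
  • {0,6}:  v_{0} + v_{6} = v_{2} + v_{4} + v_{5} + v_{7}  so sig = (2; 1,1,1,1)
  • {3,6}:  v_{3} + v_{6} = v_{1} + v_{2} + v_{4} + v_{7}  so sig = (2; 1,1,1,1)
  • {6,8}:  v_{6} + v_{8} = v_{1} + 2·v_{5}  so sig = (2; 1,2)
  • {2,4,7,9}:  v_{2} + v_{4} + v_{7} + v_{9} = 0  so sig = (4; —)
  • {2,4,7,8}:  v_{2} + v_{4} + v_{7} + v_{8} = v_{5}  so sig = (4; 1)
  • {1,2,4,5,7}:  v_{1} + v_{2} + v_{4} + v_{5} + v_{7} = v_{6}  so sig = (5; 1)

Signatures (|P|; sorted positive RHS coefficients), sorted:
{ (2; —) ×2,  (2; 1) ×2,  (2; 1,1),  (2; 1,1,1,1) ×2,  (2; 1,2),  (4; —),  (4; 1),  (5; 1) }


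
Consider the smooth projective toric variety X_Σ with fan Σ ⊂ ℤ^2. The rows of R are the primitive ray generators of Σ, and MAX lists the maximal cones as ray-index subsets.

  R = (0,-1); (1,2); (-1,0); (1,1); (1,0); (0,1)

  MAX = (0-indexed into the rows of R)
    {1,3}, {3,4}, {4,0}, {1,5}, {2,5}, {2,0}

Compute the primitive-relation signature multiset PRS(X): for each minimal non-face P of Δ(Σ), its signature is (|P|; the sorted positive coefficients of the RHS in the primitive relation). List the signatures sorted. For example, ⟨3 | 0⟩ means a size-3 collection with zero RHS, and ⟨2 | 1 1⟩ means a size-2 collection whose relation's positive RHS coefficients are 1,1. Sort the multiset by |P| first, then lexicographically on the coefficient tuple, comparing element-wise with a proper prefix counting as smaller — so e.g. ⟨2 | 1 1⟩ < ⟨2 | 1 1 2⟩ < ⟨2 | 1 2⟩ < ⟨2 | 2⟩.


Δ(Σ) — 6 vertices, 9 min non-faces:

  • {0,5}:  v_{0} + v_{5} = 0  ⇒ sig = ⟨2 | 0⟩
  • {2,4}:  v_{2} + v_{4} = 0  ⇒ sig = ⟨2 | 0⟩
  • {0,1}:  v_{0} + v_{1} = v_{3}  ⇒ sig = ⟨2 | 1⟩
  • {0,3}:  v_{0} + v_{3} = v_{4}  ⇒ sig = ⟨2 | 1⟩
  • {2,3}:  v_{2} + v_{3} = v_{5}  ⇒ sig = ⟨2 | 1⟩
  • {3,5}:  v_{3} + v_{5} = v_{1}  ⇒ sig = ⟨2 | 1⟩
  • {4,5}:  v_{4} + v_{5} = v_{3}  ⇒ sig = ⟨2 | 1⟩
  • {1,2}:  v_{1} + v_{2} = 2·v_{5}  ⇒ sig = ⟨2 | 2⟩
  • {1,4}:  v_{1} + v_{4} = 2·v_{3}  ⇒ sig = ⟨2 | 2⟩

so the primitive-relation signature multiset is
    ⟨2 | 0⟩
    ⟨2 | 0⟩
    ⟨2 | 1⟩
    ⟨2 | 1⟩
    ⟨2 | 1⟩
    ⟨2 | 1⟩
    ⟨2 | 1⟩
    ⟨2 | 2⟩
    ⟨2 | 2⟩


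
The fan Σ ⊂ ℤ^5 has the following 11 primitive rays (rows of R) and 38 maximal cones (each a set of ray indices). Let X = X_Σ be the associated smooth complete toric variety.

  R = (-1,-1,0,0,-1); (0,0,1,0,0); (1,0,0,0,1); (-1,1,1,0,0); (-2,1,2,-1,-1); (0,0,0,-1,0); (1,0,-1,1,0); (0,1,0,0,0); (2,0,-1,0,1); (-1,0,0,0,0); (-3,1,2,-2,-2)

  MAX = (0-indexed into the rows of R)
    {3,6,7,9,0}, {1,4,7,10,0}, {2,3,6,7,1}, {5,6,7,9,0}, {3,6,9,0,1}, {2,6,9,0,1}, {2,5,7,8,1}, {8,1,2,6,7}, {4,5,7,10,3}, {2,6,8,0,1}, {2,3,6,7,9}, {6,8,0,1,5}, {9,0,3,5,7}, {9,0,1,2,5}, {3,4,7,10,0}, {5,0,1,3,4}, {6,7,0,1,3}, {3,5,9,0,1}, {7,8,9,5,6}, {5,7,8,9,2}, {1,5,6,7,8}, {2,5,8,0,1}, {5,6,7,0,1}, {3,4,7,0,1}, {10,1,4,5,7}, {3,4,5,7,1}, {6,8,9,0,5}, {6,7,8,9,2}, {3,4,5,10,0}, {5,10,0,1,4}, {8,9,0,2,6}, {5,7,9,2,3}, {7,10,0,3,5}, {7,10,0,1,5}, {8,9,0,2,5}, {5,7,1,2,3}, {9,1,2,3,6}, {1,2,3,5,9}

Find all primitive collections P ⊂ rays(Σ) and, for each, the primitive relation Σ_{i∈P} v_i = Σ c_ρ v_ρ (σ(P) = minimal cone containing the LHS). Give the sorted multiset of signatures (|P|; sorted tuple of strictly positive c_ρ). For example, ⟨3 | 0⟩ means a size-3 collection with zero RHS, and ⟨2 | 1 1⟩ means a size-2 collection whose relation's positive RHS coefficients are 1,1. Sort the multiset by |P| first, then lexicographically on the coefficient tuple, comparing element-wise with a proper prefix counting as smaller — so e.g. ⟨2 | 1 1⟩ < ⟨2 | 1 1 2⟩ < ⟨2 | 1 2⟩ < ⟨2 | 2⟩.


Σ has 20 primitive collections:

  P = {2,10}:  v_{2} + v_{10} = v_{4} + v_{5}  so sig = ⟨2 | 1 1⟩
  P = {3,8}:  v_{3} + v_{8} = v_{2} + v_{7}  so sig = ⟨2 | 1 1⟩
  P = {2,4}:  v_{2} + v_{4} = v_{1} + v_{3} + v_{5}  so sig = ⟨2 | 1 1 1⟩
  P = {4,8}:  v_{4} + v_{8} = v_{1} + v_{5} + v_{7}  so sig = ⟨2 | 1 1 1⟩
  P = {4,6}:  v_{4} + v_{6} = v_{0} + v_{1} + 2·v_{7}  so sig = ⟨2 | 1 1 2⟩
  P = {4,9}:  v_{4} + v_{9} = v_{0} + 2·v_{3} + v_{5}  so sig = ⟨2 | 1 1 2⟩
  P = {8,10}:  v_{8} + v_{10} = v_{0} + v_{1} + 2·v_{5} + 2·v_{7}  so sig = ⟨2 | 1 1 2 2⟩
  P = {6,10}:  v_{6} + v_{10} = 2·v_{0} + v_{1} + v_{5} + 3·v_{7}  so sig = ⟨2 | 1 1 2 3⟩
  P = {9,10}:  v_{9} + v_{10} = 2·v_{0} + 2·v_{3} + 2·v_{5} + v_{7}  so sig = ⟨2 | 1 2 2 2⟩
  P = {0,2,7}:  v_{0} + v_{2} + v_{7} = 0  so sig = ⟨3 | 0⟩
  P = {1,7,9}:  v_{1} + v_{7} + v_{9} = v_{3}  so sig = ⟨3 | 1⟩
  P = {1,8,9}:  v_{1} + v_{8} + v_{9} = v_{2}  so sig = ⟨3 | 1⟩
  P = {2,5,6}:  v_{2} + v_{5} + v_{6} = v_{8}  so sig = ⟨3 | 1⟩
  P = {3,5,6}:  v_{3} + v_{5} + v_{6} = v_{7}  so sig = ⟨3 | 1⟩
  P = {0,2,3}:  v_{0} + v_{2} + v_{3} = v_{1} + v_{9}  so sig = ⟨3 | 1 1⟩
  P = {0,7,8}:  v_{0} + v_{7} + v_{8} = v_{5} + v_{6}  so sig = ⟨3 | 1 1⟩
  P = {1,3,10}:  v_{1} + v_{3} + v_{10} = 2·v_{4}  so sig = ⟨3 | 2⟩
  P = {1,5,6,9}:  v_{1} + v_{5} + v_{6} + v_{9} = 0  so sig = ⟨4 | 0⟩
  P = {0,4,5,7}:  v_{0} + v_{4} + v_{5} + v_{7} = v_{10}  so sig = ⟨4 | 1⟩
  P = {0,1,3,5,7}:  v_{0} + v_{1} + v_{3} + v_{5} + v_{7} = v_{4}  so sig = ⟨5 | 1⟩

Hence PRS(X_Σ) =
    |P|=2: 9 collections, coeffs (1,1), (1,1), (1,1,1), (1,1,1), (1,1,2), (1,1,2), (1,1,2,2), (1,1,2,3), (1,2,2,2)
    |P|=3: 8 collections, coeffs (), (1), (1), (1), (1), (1,1), (1,1), (2)
    |P|=4: 2 collections, coeffs (), (1)
    |P|=5: 1 collection, coeffs (1)


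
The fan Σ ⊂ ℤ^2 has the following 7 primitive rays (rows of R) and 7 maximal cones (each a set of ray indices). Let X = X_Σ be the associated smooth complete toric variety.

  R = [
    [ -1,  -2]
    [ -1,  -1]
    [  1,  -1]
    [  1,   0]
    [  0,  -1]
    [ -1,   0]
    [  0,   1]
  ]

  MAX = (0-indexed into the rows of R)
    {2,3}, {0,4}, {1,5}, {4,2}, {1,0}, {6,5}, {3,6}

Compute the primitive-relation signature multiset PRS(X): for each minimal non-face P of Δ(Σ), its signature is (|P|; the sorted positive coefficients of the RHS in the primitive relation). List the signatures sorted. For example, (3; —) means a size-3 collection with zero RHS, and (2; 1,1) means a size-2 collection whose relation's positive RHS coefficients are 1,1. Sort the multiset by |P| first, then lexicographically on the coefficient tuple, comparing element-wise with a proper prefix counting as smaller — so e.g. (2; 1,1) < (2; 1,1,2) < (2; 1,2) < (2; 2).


Σ has 14 primitive collections:

  • {3,5}:  v_{3} + v_{5} = 0  so sig = (2; —)
  • {4,6}:  v_{4} + v_{6} = 0  so sig = (2; —)
  • {0,6}:  v_{0} + v_{6} = v_{1}  so sig = (2; 1)
  • {1,3}:  v_{1} + v_{3} = v_{4}  so sig = (2; 1)
  • {1,4}:  v_{1} + v_{4} = v_{0}  so sig = (2; 1)
  • {1,6}:  v_{1} + v_{6} = v_{5}  so sig = (2; 1)
  • {2,5}:  v_{2} + v_{5} = v_{4}  so sig = (2; 1)
  • {2,6}:  v_{2} + v_{6} = v_{3}  so sig = (2; 1)
  • {3,4}:  v_{3} + v_{4} = v_{2}  so sig = (2; 1)
  • {4,5}:  v_{4} + v_{5} = v_{1}  so sig = (2; 1)
  • {0,3}:  v_{0} + v_{3} = 2·v_{4}  so sig = (2; 2)
  • {0,5}:  v_{0} + v_{5} = 2·v_{1}  so sig = (2; 2)
  • {1,2}:  v_{1} + v_{2} = 2·v_{4}  so sig = (2; 2)
  • {0,2}:  v_{0} + v_{2} = 3·v_{4}  so sig = (2; 3)

Signatures (|P|; sorted positive RHS coefficients), sorted:
[(2; —), (2; —), (2; 1), (2; 1), (2; 1), (2; 1), (2; 1), (2; 1), (2; 1), (2; 1), (2; 2), (2; 2), (2; 2), (2; 3)]


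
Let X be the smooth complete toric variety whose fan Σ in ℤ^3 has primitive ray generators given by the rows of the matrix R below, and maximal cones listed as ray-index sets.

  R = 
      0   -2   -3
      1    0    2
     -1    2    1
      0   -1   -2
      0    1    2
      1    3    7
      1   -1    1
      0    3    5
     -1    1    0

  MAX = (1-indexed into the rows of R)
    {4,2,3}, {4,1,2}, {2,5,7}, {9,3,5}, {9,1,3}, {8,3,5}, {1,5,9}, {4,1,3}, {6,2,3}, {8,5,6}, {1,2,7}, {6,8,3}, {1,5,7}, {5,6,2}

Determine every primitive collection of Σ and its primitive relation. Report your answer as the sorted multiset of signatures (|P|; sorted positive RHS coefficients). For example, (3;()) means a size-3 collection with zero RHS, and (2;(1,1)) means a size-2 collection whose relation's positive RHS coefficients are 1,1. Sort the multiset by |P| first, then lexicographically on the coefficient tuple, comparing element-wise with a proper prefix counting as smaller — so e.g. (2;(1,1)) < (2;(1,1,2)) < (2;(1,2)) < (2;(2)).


Δ(Σ) — 9 vertices, 20 min non-faces:

  P={4,5}:  v_{4} + v_{5} = 0  →  sig = (2;())
  P={1,8}:  v_{1} + v_{8} = v_{5}  →  sig = (2;(1))
  P={2,8}:  v_{2} + v_{8} = v_{6}  →  sig = (2;(1))
  P={2,9}:  v_{2} + v_{9} = v_{5}  →  sig = (2;(1))
  P={3,7}:  v_{3} + v_{7} = v_{5}  →  sig = (2;(1))
  P={1,6}:  v_{1} + v_{6} = v_{2} + v_{5}  →  sig = (2;(1,1))
  P={4,7}:  v_{4} + v_{7} = v_{1} + v_{2}  →  sig = (2;(1,1))
  P={4,8}:  v_{4} + v_{8} = v_{2} + v_{3}  →  sig = (2;(1,1))
  P={4,9}:  v_{4} + v_{9} = v_{1} + v_{3}  →  sig = (2;(1,1))
  P={6,9}:  v_{6} + v_{9} = v_{5} + v_{8}  →  sig = (2;(1,1))
  P={4,6}:  v_{4} + v_{6} = 2·v_{2} + v_{3}  →  sig = (2;(1,2))
  P={7,8}:  v_{7} + v_{8} = v_{2} + 2·v_{5}  →  sig = (2;(1,2))
  P={7,9}:  v_{7} + v_{9} = v_{1} + 2·v_{5}  →  sig = (2;(1,2))
  P={8,9}:  v_{8} + v_{9} = v_{3} + 2·v_{5}  →  sig = (2;(1,2))
  P={6,7}:  v_{6} + v_{7} = 2·v_{2} + 2·v_{5}  →  sig = (2;(2,2))
  P={1,2,3}:  v_{1} + v_{2} + v_{3} = 0  →  sig = (3;())
  P={1,2,5}:  v_{1} + v_{2} + v_{5} = v_{7}  →  sig = (3;(1))
  P={1,3,5}:  v_{1} + v_{3} + v_{5} = v_{9}  →  sig = (3;(1))
  P={2,3,5}:  v_{2} + v_{3} + v_{5} = v_{8}  →  sig = (3;(1))
  P={3,5,6}:  v_{3} + v_{5} + v_{6} = 2·v_{8}  →  sig = (3;(2))

Sorted signature multiset PRS(X):
[(2;()), (2;(1)), (2;(1)), (2;(1)), (2;(1)), (2;(1,1)), (2;(1,1)), (2;(1,1)), (2;(1,1)), (2;(1,1)), (2;(1,2)), (2;(1,2)), (2;(1,2)), (2;(1,2)), (2;(2,2)), (3;()), (3;(1)), (3;(1)), (3;(1)), (3;(2))]


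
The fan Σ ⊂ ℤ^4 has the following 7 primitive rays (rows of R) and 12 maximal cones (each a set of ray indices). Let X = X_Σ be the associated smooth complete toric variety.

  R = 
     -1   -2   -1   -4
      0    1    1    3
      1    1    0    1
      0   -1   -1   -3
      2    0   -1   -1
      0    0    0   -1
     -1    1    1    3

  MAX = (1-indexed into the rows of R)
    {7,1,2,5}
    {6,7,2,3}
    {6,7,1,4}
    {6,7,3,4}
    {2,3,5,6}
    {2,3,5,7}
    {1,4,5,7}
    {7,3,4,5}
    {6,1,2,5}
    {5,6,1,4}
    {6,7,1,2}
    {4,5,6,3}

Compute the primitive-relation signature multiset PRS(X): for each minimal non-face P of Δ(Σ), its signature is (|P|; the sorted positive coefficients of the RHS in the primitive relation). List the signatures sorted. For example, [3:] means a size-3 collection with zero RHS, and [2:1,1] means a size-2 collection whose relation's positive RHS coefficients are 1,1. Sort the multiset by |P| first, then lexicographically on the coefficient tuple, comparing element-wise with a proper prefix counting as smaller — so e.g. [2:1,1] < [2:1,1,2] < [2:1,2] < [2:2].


|primitive collections| = 3. Relations:

  • {2,4}:  v_{2} + v_{4} = 0 — sig = [2:]
  • {1,3}:  v_{1} + v_{3} = v_{4} — sig = [2:1]
  • {5,6,7}:  v_{5} + v_{6} + v_{7} = v_{3} — sig = [3:1]

Hence PRS(X_Σ) =
    [2:]
    [2:1]
    [3:1]


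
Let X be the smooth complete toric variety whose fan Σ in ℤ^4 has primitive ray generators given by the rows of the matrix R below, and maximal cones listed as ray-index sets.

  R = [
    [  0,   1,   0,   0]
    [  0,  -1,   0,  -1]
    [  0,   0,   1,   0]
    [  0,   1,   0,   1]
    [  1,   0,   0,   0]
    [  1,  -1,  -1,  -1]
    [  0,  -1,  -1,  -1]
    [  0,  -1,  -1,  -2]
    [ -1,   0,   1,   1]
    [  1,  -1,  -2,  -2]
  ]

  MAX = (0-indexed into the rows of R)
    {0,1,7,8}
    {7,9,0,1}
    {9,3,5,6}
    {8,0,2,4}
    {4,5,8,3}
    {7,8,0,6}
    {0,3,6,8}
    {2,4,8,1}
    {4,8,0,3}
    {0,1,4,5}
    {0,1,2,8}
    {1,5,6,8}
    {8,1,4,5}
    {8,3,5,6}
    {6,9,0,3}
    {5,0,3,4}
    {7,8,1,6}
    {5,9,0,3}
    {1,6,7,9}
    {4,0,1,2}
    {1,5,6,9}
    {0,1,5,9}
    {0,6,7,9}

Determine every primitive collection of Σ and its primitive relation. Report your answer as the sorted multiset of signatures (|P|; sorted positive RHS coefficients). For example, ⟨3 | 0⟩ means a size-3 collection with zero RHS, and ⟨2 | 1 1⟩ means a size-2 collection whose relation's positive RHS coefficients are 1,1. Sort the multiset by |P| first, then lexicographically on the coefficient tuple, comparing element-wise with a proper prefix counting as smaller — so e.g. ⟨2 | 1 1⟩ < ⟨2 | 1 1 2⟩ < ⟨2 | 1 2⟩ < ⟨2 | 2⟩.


Δ(Σ) — 10 vertices, 16 min non-faces:

  • {1,3}:  v_{1} + v_{3} = 0 ; sig = ⟨2 | 0⟩
  • {2,6}:  v_{2} + v_{6} = v_{1} ; sig = ⟨2 | 1⟩
  • {4,6}:  v_{4} + v_{6} = v_{5} ; sig = ⟨2 | 1⟩
  • {8,9}:  v_{8} + v_{9} = v_{6} ; sig = ⟨2 | 1⟩
  • {2,5}:  v_{2} + v_{5} = v_{1} + v_{4} ; sig = ⟨2 | 1 1⟩
  • {3,7}:  v_{3} + v_{7} = v_{0} + v_{6} ; sig = ⟨2 | 1 1⟩
  • {5,7}:  v_{5} + v_{7} = v_{1} + v_{9} ; sig = ⟨2 | 1 1⟩
  • {2,3}:  v_{2} + v_{3} = v_{0} + v_{4} + v_{8} ; sig = ⟨2 | 1 1 1⟩
  • {2,9}:  v_{2} + v_{9} = v_{0} + v_{1} + v_{5} ; sig = ⟨2 | 1 1 1⟩
  • {4,7}:  v_{4} + v_{7} = v_{0} + v_{1} + v_{5} ; sig = ⟨2 | 1 1 1⟩
  • {2,7}:  v_{2} + v_{7} = v_{0} + 2·v_{1} ; sig = ⟨2 | 1 2⟩
  • {4,9}:  v_{4} + v_{9} = v_{0} + 2·v_{5} ; sig = ⟨2 | 1 2⟩
  • {0,5,8}:  v_{0} + v_{5} + v_{8} = 0 ; sig = ⟨3 | 0⟩
  • {0,1,6}:  v_{0} + v_{1} + v_{6} = v_{7} ; sig = ⟨3 | 1⟩
  • {0,5,6}:  v_{0} + v_{5} + v_{6} = v_{9} ; sig = ⟨3 | 1⟩
  • {0,1,4,8}:  v_{0} + v_{1} + v_{4} + v_{8} = v_{2} ; sig = ⟨4 | 1⟩

Signatures (|P|; sorted positive RHS coefficients), sorted:
[⟨2 | 0⟩, ⟨2 | 1⟩, ⟨2 | 1⟩, ⟨2 | 1⟩, ⟨2 | 1 1⟩, ⟨2 | 1 1⟩, ⟨2 | 1 1⟩, ⟨2 | 1 1 1⟩, ⟨2 | 1 1 1⟩, ⟨2 | 1 1 1⟩, ⟨2 | 1 2⟩, ⟨2 | 1 2⟩, ⟨3 | 0⟩, ⟨3 | 1⟩, ⟨3 | 1⟩, ⟨4 | 1⟩]
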